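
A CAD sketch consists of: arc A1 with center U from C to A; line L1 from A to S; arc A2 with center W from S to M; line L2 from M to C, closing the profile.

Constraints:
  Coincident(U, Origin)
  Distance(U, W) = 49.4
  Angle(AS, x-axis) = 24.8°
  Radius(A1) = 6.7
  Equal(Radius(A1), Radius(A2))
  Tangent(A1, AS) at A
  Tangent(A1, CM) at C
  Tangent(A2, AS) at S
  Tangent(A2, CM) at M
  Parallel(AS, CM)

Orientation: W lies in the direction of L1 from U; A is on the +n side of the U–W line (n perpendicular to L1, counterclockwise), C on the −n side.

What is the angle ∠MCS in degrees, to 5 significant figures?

15.177°

Tangency of A1 to both parallel lines with radius 6.7 puts A and C at U ± 6.7·n: A = (-2.8103, 6.0821), C = (2.8103, -6.0821). Equal radii place S and M the same way about W: S = W + 6.7·n = (42.034, 26.803), M = W − 6.7·n = (47.655, 14.639). Then cos ∠MCS = CM·CS / (|CM||CS|), giving 15.177°.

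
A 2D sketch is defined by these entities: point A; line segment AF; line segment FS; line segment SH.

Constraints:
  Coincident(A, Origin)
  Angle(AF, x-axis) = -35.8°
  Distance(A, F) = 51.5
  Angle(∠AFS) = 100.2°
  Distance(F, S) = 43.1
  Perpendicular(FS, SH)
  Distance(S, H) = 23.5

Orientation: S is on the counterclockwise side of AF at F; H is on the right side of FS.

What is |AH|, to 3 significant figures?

90.7

A is at the origin; AF runs at -35.8° with length 51.5, so F = 51.5·(cos -35.8°, sin -35.8°) = (41.8, -30.1). ∠AFS = 100.2°, so FS runs at -35.8° + (180° − 100.2°) = 44.0° from the x-axis; with |FS| = 43.1, S = F + 43.1·(cos 44.0°, sin 44.0°) = (72.8, -0.186). The perpendicularity gives SH at right angles to FS; with |SH| = 23.5 on the right of FS, H = S + 23.5·(0.695, -0.719) = (89.1, -17.1). Then |AH| = |H − A| = 90.7.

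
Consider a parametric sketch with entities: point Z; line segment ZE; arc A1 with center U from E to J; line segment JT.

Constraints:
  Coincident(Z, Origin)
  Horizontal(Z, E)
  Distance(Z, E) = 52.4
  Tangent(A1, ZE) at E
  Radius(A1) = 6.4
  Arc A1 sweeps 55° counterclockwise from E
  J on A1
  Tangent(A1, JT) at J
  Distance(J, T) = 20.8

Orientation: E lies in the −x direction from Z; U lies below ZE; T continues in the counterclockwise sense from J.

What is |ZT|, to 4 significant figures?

72.33

Z is at the origin; ZE is horizontal with |ZE| = 52.4 and E on the −x side, so E = (-52.40, 0.000). The tangent condition forces UE to be normal to ZE, so U = E + (0, -6.4) = (-52.40, -6.400). On A1, E sits at bearing 90° from U; a 55° counterclockwise sweep puts J at bearing 145°, so J = U + 6.4·(cos 145°, sin 145°) = (-57.64, -2.729). A1 meets JT tangentially, so UJ is at right angles to JT, so JT runs along (−sin 145°, cos 145°); with |JT| = 20.8, T = (-69.57, -19.77). Then |ZT| = |T − Z| = 72.33.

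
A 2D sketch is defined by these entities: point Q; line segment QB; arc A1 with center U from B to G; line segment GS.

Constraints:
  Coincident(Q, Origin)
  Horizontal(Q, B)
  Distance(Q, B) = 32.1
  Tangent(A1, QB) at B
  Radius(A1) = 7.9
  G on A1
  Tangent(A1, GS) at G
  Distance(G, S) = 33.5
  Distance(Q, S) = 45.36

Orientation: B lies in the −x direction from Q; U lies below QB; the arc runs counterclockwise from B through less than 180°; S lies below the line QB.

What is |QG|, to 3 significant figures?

40.6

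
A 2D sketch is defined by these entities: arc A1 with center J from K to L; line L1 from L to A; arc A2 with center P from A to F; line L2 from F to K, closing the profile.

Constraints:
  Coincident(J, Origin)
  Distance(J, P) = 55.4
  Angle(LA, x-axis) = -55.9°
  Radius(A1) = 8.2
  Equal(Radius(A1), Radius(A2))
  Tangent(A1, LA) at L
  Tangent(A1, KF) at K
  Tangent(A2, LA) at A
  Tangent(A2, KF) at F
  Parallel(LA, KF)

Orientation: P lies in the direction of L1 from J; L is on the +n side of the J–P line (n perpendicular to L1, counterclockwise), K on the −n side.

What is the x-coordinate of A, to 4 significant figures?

37.85

The slot axis is L1's direction at -55.9°, so u = (cos -55.9°, sin -55.9°) = (0.5606, -0.8281) and n = (−sin -55.9°, cos -55.9°) = (0.8281, 0.5606). J is at the origin and P lies 55.4 along u from J, so P = 55.4·u = (31.06, -45.87). Tangency of A1 to both parallel lines with radius 8.2 puts L and K at J ± 8.2·n: L = (6.790, 4.597), K = (-6.790, -4.597). Equal radii place A and F the same way about P: A = P + 8.2·n = (37.85, -41.28), F = P − 8.2·n = (24.27, -50.47). So A.x = 37.85.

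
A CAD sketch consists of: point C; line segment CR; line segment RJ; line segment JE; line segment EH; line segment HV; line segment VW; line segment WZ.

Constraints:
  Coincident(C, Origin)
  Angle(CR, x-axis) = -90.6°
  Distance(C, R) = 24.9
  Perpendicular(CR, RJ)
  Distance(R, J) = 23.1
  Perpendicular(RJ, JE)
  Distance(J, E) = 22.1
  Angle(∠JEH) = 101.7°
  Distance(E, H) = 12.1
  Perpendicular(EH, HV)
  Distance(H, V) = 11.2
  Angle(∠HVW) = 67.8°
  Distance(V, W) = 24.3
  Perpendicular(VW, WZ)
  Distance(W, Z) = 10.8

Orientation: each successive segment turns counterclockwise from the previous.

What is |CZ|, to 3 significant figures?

31.1

C is at the origin; CR runs at -90.6° with length 24.9, so R = (-0.261, -24.9). CR is perpendicular to RJ, so RJ runs at -0.600°; with |RJ| = 23.1, J = (22.8, -25.1). RJ is perpendicular to JE, so JE runs at 89.4°; with |JE| = 22.1, E = (23.1, -3.04). ∠JEH = 101.7° gives EH at 168° from the x-axis; with |EH| = 12.1, H = (11.2, -0.464). EH is perpendicular to HV, so HV runs at -102°; with |HV| = 11.2, V = (8.86, -11.4). ∠HVW = 67.8° gives VW at 9.90° from the x-axis; with |VW| = 24.3, W = (32.8, -7.23). VW is perpendicular to WZ, so WZ runs at 99.9°; with |WZ| = 10.8, Z = (30.9, 3.41). Then |CZ| = |Z − C| = 31.1.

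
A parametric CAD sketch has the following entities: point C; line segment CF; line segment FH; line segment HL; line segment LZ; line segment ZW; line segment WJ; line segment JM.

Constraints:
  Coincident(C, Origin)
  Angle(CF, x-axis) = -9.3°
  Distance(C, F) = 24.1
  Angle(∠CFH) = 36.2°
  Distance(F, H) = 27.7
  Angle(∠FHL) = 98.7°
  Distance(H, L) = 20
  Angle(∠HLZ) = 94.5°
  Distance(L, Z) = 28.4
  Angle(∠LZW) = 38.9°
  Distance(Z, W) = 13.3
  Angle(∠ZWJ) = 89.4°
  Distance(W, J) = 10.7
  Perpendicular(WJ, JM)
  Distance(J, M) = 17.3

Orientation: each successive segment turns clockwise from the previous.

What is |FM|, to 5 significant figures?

37.033

∠ZWJ = 89.4° gives WJ at 168.40° from the x-axis; with |WJ| = 10.7, J = (-3.8575, 7.2239). The perpendicularity gives JM at right angles to WJ, so JM runs at 78.400°; with |JM| = 17.3, M = (-0.37883, 24.171). Then |FM| = |M − F| = 37.033.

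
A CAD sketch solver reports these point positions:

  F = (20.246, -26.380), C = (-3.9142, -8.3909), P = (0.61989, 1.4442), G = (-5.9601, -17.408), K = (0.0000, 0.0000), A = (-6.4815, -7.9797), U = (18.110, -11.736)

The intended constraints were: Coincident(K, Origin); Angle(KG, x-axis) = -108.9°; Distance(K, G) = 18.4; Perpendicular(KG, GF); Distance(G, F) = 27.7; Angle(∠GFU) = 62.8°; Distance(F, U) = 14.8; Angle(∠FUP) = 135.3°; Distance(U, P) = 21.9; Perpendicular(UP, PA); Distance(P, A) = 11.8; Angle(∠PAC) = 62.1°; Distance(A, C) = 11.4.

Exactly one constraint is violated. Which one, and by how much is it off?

Distance(A, C) = 11.4 — off by 8.80.

K = (0.00, 0.00) ✓; KG at -108.9° ✓; |KG| = 18.40 ✓; ∠(KG, GF) = 90.00° ✓; |GF| = 27.70 ✓; ∠GFU = 62.80° ✓; |FU| = 14.80 ✓; ∠FUP = 135.3° ✓; |UP| = 21.90 ✓; ∠(UP, PA) = 90.00° ✓; |PA| = 11.80 ✓; ∠PAC = 62.10° ✓; |AC| = 2.600 ✗.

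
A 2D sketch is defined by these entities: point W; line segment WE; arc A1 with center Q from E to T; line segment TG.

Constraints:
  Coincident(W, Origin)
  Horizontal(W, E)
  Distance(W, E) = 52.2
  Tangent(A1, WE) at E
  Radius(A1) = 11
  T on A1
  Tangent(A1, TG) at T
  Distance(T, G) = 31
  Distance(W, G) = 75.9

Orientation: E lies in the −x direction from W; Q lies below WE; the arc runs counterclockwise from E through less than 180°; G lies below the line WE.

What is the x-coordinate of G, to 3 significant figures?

-63.2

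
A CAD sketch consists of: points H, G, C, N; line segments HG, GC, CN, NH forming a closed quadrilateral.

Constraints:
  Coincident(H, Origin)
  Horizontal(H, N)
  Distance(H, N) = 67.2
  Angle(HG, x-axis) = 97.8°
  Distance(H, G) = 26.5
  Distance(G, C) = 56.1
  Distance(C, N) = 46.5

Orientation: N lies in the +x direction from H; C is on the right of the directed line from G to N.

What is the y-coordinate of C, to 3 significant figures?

-21.4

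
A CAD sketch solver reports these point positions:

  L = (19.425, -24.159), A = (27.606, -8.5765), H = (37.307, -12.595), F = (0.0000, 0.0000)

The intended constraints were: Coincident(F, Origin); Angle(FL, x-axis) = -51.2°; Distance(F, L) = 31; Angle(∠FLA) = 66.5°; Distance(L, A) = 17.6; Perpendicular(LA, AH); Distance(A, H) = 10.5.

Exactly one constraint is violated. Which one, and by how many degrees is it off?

Perpendicular(LA, AH) — off by 5.20°.

F = (0.00, 0.00) ✓; FL at -51.20° ✓; |FL| = 31.00 ✓; ∠FLA = 66.50° ✓; |LA| = 17.60 ✓; ∠(LA, AH) = 84.80° ✗; |AH| = 10.50 ✓.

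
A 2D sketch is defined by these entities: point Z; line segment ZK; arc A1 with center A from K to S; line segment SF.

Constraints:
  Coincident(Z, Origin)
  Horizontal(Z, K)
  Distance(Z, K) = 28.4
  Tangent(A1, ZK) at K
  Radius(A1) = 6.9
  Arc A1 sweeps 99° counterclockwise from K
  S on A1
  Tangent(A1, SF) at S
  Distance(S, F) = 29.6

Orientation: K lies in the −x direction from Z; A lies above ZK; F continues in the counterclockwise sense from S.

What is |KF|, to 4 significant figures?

37.28

Z is at the origin; Z and K share the same y with |ZK| = 28.4 and K on the −x side, so K = (-28.40, 0.000). The tangent condition forces AK to be normal to ZK, so A = K + (0, 6.9) = (-28.40, 6.900). On A1, K sits at bearing -90° from A; a 99° counterclockwise sweep puts S at bearing 9°, so S = A + 6.9·(cos 9°, sin 9°) = (-21.58, 7.979). Since A1 is tangent to SF there, AS ⟂ SF, so SF runs along (−sin 9°, cos 9°); with |SF| = 29.6, F = (-26.22, 37.21). Then |KF| = |F − K| = 37.28.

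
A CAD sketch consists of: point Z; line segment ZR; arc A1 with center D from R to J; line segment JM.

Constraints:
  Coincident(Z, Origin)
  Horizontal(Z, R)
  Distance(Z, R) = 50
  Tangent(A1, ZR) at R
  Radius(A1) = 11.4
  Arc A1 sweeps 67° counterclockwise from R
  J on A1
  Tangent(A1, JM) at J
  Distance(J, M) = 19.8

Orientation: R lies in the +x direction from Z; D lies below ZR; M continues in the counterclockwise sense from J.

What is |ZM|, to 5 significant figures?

40.533

Z is at the origin; Z and R share the same y with |ZR| = 50.0 and R on the +x side, so R = (50.000, 0.0000). Tangency of A1 to ZR means the radius DR is perpendicular to ZR, so D = R + (0, -11.4) = (50.000, -11.400). On A1, R sits at bearing 90° from D; a 67° counterclockwise sweep puts J at bearing 157°, so J = D + 11.4·(cos 157°, sin 157°) = (39.506, -6.9457). A1 meets JM tangentially, so DJ is at right angles to JM, so JM runs along (−sin 157°, cos 157°); with |JM| = 19.8, M = (31.770, -25.172). Then |ZM| = |M − Z| = 40.533.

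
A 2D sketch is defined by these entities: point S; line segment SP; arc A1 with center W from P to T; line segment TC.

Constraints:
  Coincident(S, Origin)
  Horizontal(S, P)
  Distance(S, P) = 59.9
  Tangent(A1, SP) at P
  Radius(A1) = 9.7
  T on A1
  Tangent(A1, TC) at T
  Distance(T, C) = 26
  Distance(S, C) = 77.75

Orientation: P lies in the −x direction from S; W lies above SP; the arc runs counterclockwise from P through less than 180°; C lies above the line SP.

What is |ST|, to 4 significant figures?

54.76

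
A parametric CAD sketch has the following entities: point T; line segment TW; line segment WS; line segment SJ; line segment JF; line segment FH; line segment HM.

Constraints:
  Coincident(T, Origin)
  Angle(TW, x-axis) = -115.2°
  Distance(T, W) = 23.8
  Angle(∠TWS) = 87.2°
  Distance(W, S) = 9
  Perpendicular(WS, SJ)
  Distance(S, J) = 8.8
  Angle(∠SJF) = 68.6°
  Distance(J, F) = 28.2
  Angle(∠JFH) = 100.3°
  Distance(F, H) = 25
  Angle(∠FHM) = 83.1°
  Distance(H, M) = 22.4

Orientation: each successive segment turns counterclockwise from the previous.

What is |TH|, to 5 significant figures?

51.619

T is at the origin; TW runs at -115.2° with length 23.8, so W = (-10.134, -21.535). ∠TWS = 87.2° gives WS at -22.400° from the x-axis; with |WS| = 9.0, S = (-1.8126, -24.965). The perpendicularity gives SJ at right angles to WS, so SJ runs at 67.600°; with |SJ| = 8.8, J = (1.5408, -16.829). ∠SJF = 68.6° gives JF at 179.00° from the x-axis; with |JF| = 28.2, F = (-26.655, -16.336). ∠JFH = 100.3° gives FH at -101.30° from the x-axis; with |FH| = 25.0, H = (-31.554, -40.852). Then |TH| = |H − T| = 51.619.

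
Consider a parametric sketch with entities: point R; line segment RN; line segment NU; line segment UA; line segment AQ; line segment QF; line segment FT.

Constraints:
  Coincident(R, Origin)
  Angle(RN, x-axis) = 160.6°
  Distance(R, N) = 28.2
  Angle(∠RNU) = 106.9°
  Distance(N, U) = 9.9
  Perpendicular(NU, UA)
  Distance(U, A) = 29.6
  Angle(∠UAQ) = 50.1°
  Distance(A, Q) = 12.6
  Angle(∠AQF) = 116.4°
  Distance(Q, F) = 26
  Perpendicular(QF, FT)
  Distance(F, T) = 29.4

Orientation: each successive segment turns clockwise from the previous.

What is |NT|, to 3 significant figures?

35.0

R is at the origin; RN runs at 160.6° with length 28.2, so N = (-26.6, 9.37). ∠RNU = 106.9° gives NU at 87.5° from the x-axis; with |NU| = 9.9, U = (-26.2, 19.3). NU ⟂ UA, so UA runs at -2.50°; with |UA| = 29.6, A = (3.40, 18.0). ∠UAQ = 50.1° gives AQ at -132° from the x-axis; with |AQ| = 12.6, Q = (-5.09, 8.66). ∠AQF = 116.4° gives QF at 164° from the x-axis; with |QF| = 26.0, F = (-30.1, 15.8). QF ⟂ FT, so FT runs at 74.0°; with |FT| = 29.4, T = (-22.0, 44.1). Then |NT| = |T − N| = 35.0.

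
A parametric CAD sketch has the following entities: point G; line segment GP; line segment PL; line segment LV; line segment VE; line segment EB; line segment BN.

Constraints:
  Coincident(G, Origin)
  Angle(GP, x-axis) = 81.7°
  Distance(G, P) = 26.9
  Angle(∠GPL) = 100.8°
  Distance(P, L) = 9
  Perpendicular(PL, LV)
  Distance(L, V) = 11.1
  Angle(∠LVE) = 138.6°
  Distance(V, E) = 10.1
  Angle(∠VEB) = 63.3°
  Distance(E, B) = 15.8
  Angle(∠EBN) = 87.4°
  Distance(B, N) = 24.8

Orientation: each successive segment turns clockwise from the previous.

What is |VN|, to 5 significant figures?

18.731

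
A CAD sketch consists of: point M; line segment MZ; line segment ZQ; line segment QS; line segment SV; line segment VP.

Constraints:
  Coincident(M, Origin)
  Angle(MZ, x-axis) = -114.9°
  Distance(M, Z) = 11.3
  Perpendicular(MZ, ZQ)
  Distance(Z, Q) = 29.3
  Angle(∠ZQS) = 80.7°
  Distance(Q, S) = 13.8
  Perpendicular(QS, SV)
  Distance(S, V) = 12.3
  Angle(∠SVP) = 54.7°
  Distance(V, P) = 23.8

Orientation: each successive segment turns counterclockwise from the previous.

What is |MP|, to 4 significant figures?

35.74

M is at the origin; MZ runs at -114.9° with length 11.3, so Z = (-4.758, -10.25). MZ ⟂ ZQ, so ZQ runs at -24.90°; with |ZQ| = 29.3, Q = (21.82, -22.59). ∠ZQS = 80.7° gives QS at 74.40° from the x-axis; with |QS| = 13.8, S = (25.53, -9.294). QS ⟂ SV, so SV runs at 164.4°; with |SV| = 12.3, V = (13.68, -5.987). ∠SVP = 54.7° gives VP at -70.30° from the x-axis; with |VP| = 23.8, P = (21.71, -28.39). Then |MP| = |P − M| = 35.74.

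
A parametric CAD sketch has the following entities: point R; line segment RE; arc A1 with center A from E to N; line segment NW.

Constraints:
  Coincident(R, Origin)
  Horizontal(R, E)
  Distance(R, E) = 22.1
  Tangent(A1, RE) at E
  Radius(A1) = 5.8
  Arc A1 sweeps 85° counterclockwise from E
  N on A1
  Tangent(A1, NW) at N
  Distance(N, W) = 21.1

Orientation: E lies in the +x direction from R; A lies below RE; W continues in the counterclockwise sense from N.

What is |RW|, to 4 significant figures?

30.04

R is at the origin; RE is horizontal with |RE| = 22.1 and E on the +x side, so E = (22.10, 0.000). Since A1 is tangent to RE there, AE ⟂ RE, so A = E + (0, -5.8) = (22.10, -5.800). On A1, E sits at bearing 90° from A; an 85° counterclockwise sweep puts N at bearing 175°, so N = A + 5.8·(cos 175°, sin 175°) = (16.32, -5.294). Since A1 is tangent to NW there, AN ⟂ NW, so NW runs along (−sin 175°, cos 175°); with |NW| = 21.1, W = (14.48, -26.31). Then |RW| = |W − R| = 30.04.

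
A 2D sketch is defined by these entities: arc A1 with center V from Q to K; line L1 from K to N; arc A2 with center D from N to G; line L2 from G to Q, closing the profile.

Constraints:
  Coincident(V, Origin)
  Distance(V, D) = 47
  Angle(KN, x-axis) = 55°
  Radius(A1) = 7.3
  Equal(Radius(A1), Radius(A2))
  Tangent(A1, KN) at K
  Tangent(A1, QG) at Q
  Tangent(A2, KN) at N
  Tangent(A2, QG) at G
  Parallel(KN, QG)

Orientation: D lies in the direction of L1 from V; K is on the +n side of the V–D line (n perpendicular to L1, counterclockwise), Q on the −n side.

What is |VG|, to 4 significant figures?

47.56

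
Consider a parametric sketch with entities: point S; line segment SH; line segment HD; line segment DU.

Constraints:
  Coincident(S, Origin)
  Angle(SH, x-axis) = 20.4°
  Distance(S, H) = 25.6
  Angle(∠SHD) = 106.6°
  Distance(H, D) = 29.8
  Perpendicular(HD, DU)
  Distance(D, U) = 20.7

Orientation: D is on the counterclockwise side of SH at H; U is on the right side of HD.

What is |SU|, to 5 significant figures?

58.510

S is at the origin; SH runs at 20.4° with length 25.6, so H = 25.6·(cos 20.4°, sin 20.4°) = (23.994, 8.9234). ∠SHD = 106.6°, so HD runs at 20.4° + (180° − 106.6°) = 93.800° from the x-axis; with |HD| = 29.8, D = H + 29.8·(cos 93.800°, sin 93.800°) = (22.019, 38.658). HD is perpendicular to DU; with |DU| = 20.7 on the right of HD, U = D + 20.7·(0.99780, 0.066274) = (42.674, 40.030). Then |SU| = |U − S| = 58.510.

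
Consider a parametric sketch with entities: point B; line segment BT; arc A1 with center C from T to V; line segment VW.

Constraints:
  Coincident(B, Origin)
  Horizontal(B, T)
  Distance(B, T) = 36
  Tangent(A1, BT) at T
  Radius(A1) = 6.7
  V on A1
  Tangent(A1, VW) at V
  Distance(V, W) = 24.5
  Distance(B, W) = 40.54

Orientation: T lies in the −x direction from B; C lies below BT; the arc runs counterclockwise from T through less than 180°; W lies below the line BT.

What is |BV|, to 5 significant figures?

42.745

B is at the origin; B and T share the same y with |BT| = 36.0 and T on the −x side, so T = (-36.000, 0.0000). Tangency of A1 to BT means the radius CT is perpendicular to BT, so C = T + (0, -6.7) = (-36.000, -6.7000). Since CV ⟂ VW (tangency), |CW| = √(6.7² + 24.5²) = 25.400 regardless of where V sits on A1. So W lies on both circle(B, 40.54) and circle(C, 25.400); the below-BT intersection is W = (-26.834, -30.388). V is the foot of the tangent from W: V = (-41.389, -10.680).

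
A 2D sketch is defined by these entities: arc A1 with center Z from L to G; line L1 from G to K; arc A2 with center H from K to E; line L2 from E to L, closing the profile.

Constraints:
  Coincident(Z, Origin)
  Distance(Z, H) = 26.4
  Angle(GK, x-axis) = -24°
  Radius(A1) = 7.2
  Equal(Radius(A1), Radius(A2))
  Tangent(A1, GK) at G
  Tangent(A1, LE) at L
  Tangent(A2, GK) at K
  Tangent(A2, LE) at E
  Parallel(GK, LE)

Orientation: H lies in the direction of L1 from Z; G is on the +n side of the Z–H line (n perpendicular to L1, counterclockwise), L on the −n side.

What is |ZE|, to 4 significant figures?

27.36

The slot axis is L1's direction at -24.0°, so u = (cos -24.0°, sin -24.0°) = (0.9135, -0.4067) and n = (−sin -24.0°, cos -24.0°) = (0.4067, 0.9135). Z is at the origin and H lies 26.4 along u from Z, so H = 26.4·u = (24.12, -10.74). Tangency of A1 to both parallel lines with radius 7.2 puts G and L at Z ± 7.2·n: G = (2.929, 6.578), L = (-2.929, -6.578). Equal radii place K and E the same way about H: K = H + 7.2·n = (27.05, -4.160), E = H − 7.2·n = (21.19, -17.32). Then |ZE| = |E − Z| = 27.36.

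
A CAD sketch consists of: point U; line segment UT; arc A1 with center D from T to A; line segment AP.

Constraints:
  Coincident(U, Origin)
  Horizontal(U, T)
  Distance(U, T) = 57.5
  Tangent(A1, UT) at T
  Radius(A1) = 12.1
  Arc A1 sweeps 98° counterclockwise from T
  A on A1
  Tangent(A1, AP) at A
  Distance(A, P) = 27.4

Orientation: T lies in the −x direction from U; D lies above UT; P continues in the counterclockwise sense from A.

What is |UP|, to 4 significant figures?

64.09

On A1, T sits at bearing -90° from D; a 98° counterclockwise sweep puts A at bearing 8°, so A = D + 12.1·(cos 8°, sin 8°) = (-45.52, 13.78). Tangency of A1 to AP means the radius DA is perpendicular to AP, so AP runs along (−sin 8°, cos 8°); with |AP| = 27.4, P = (-49.33, 40.92). Then |UP| = |P − U| = 64.09.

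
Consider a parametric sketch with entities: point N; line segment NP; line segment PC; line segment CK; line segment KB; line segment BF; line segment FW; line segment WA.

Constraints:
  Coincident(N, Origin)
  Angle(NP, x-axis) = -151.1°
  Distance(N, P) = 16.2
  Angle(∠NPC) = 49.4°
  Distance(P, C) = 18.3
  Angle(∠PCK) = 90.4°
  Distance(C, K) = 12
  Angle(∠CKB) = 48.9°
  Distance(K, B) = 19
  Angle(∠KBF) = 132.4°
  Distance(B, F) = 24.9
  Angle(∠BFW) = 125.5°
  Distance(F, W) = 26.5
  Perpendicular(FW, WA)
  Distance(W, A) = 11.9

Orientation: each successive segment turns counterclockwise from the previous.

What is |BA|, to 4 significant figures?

41.81

N is at the origin; NP runs at -151.1° with length 16.2, so P = (-14.18, -7.829). ∠NPC = 49.4° gives PC at -20.50° from the x-axis; with |PC| = 18.3, C = (2.959, -14.24). ∠PCK = 90.4° gives CK at 69.10° from the x-axis; with |CK| = 12.0, K = (7.239, -3.028). ∠CKB = 48.9° gives KB at -159.8° from the x-axis; with |KB| = 19.0, B = (-10.59, -9.588). ∠KBF = 132.4° gives BF at -112.2° from the x-axis; with |BF| = 24.9, F = (-20.00, -32.64). ∠BFW = 125.5° gives FW at -57.70° from the x-axis; with |FW| = 26.5, W = (-5.840, -55.04). FW ⟂ WA, so WA runs at 32.30°; with |WA| = 11.9, A = (4.219, -48.68). Then |BA| = |A − B| = 41.81.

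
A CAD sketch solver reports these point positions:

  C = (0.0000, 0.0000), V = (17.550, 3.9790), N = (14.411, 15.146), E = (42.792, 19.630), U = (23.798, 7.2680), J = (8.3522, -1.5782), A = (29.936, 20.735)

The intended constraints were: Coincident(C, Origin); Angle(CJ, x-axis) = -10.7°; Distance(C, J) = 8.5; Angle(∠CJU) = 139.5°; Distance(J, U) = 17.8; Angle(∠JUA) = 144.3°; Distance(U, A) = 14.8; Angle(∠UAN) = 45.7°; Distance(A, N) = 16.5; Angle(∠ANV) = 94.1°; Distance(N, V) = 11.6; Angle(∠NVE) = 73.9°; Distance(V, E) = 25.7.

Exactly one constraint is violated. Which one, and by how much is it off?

Distance(V, E) = 25.7 — off by 4.00.

C = (0.00, 0.00) ✓; CJ at -10.70° ✓; |CJ| = 8.500 ✓; ∠CJU = 139.5° ✓; |JU| = 17.80 ✓; ∠JUA = 144.3° ✓; |UA| = 14.80 ✓; ∠UAN = 45.70° ✓; |AN| = 16.50 ✓; ∠ANV = 94.10° ✓; |NV| = 11.60 ✓; ∠NVE = 73.90° ✓; |VE| = 29.70 ✗.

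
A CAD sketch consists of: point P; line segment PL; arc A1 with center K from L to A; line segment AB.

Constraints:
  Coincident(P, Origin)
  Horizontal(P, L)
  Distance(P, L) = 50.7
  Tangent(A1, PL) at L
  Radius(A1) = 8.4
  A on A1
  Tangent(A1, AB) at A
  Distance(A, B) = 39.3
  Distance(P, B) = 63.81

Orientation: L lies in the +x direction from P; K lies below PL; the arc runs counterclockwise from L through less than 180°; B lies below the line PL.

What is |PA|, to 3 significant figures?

43.1

Checks: ∠(KL, LP) = 90.00° ✓; |KL| = 8.400 ✓; |KA| = 8.400 ✓; ∠(KA, AB) = 90.00° ✓; |AB| = 39.30 ✓; |PB| = 63.81 ✓.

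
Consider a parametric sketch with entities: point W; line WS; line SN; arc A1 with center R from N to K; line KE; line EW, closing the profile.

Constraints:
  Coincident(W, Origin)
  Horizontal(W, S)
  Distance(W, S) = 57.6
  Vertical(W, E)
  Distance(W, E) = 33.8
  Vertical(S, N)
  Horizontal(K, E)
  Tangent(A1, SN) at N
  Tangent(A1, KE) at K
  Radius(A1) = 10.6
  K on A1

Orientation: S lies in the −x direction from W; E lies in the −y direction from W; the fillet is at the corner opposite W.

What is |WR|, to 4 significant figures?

52.41

WE is vertical with |WE| = 33.8 and E on the −y side, so E = (0.000, -33.80). The virtual corner opposite W is at (-57.60, -33.80). A1 meets SN tangentially, so RN is at right angles to SN and since A1 is tangent to KE there, RK ⟂ KE, with radius 10.6, so the center R sits 10.6 in from both sides at R = (-47.00, -23.20). Then |WR| = |R − W| = 52.41.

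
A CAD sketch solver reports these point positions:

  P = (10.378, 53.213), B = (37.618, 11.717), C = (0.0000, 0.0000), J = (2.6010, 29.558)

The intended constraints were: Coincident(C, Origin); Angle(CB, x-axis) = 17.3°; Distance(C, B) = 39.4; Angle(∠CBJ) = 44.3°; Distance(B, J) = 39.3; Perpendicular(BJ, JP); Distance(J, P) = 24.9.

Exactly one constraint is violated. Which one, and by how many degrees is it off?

Perpendicular(BJ, JP) — off by 8.80°.

C = (0.00, 0.00) ✓; CB at 17.30° ✓; |CB| = 39.40 ✓; ∠CBJ = 44.30° ✓; |BJ| = 39.30 ✓; ∠(BJ, JP) = 81.20° ✗; |JP| = 24.90 ✓.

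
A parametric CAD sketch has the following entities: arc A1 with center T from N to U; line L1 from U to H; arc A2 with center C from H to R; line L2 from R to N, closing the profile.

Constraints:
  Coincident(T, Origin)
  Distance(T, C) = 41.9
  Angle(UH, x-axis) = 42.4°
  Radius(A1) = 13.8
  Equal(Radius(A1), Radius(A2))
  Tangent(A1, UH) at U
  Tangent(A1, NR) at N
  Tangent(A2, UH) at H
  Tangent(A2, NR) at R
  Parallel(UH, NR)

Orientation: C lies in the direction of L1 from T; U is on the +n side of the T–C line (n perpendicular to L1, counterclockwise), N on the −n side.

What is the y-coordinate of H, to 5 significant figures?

38.444

Tangency of A1 to both parallel lines with radius 13.8 puts U and N at T ± 13.8·n: U = (-9.3054, 10.191), N = (9.3054, -10.191). Equal radii place H and R the same way about C: H = C + 13.8·n = (21.636, 38.444), R = C − 13.8·n = (40.247, 18.063). So H.y = 38.444.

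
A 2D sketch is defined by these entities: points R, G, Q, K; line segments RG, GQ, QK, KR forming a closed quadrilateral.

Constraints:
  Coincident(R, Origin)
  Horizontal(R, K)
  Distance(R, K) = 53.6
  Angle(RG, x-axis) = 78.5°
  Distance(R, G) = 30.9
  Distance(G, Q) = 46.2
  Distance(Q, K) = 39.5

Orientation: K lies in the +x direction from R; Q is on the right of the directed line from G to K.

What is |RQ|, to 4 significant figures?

22.38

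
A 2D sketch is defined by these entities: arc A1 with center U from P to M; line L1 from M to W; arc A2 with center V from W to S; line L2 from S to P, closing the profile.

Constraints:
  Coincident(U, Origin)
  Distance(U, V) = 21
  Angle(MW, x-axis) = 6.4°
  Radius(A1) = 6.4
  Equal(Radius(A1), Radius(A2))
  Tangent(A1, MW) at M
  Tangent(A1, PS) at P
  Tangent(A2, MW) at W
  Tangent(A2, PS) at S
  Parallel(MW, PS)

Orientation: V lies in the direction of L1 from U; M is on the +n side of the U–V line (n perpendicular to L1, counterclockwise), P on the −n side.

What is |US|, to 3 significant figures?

22.0

The slot axis is L1's direction at 6.4°, so u = (cos 6.4°, sin 6.4°) = (0.994, 0.111) and n = (−sin 6.4°, cos 6.4°) = (-0.111, 0.994). U is at the origin and V lies 21.0 along u from U, so V = 21.0·u = (20.9, 2.34). Tangency of A1 to both parallel lines with radius 6.4 puts M and P at U ± 6.4·n: M = (-0.713, 6.36), P = (0.713, -6.36). Equal radii place W and S the same way about V: W = V + 6.4·n = (20.2, 8.70), S = V − 6.4·n = (21.6, -4.02). Then |US| = |S − U| = 22.0.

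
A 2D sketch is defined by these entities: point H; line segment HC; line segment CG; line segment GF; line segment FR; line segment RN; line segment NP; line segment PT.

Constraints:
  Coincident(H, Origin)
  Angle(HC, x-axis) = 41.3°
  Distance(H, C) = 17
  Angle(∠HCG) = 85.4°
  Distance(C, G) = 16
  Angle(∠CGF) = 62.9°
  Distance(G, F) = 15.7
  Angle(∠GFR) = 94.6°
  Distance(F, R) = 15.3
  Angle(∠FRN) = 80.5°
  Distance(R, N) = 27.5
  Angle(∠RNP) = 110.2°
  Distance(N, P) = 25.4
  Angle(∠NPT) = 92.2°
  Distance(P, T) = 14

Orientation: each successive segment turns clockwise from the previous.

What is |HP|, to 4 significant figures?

42.44

H is at the origin; HC runs at 41.3° with length 17.0, so C = (12.77, 11.22). ∠HCG = 85.4° gives CG at -53.30° from the x-axis; with |CG| = 16.0, G = (22.33, -1.608). ∠CGF = 62.9° gives GF at -170.4° from the x-axis; with |GF| = 15.7, F = (6.853, -4.227). ∠GFR = 94.6° gives FR at 104.2° from the x-axis; with |FR| = 15.3, R = (3.100, 10.61). ∠FRN = 80.5° gives RN at 4.700° from the x-axis; with |RN| = 27.5, N = (30.51, 12.86). ∠RNP = 110.2° gives NP at -65.10° from the x-axis; with |NP| = 25.4, P = (41.20, -10.18). Then |HP| = |P − H| = 42.44.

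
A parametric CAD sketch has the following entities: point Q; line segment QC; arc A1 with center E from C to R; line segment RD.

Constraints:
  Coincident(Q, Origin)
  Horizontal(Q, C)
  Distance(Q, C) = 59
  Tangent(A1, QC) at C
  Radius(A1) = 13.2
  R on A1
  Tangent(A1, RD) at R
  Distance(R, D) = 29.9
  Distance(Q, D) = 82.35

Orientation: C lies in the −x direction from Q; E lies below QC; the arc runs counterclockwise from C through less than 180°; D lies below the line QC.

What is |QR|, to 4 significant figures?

73.56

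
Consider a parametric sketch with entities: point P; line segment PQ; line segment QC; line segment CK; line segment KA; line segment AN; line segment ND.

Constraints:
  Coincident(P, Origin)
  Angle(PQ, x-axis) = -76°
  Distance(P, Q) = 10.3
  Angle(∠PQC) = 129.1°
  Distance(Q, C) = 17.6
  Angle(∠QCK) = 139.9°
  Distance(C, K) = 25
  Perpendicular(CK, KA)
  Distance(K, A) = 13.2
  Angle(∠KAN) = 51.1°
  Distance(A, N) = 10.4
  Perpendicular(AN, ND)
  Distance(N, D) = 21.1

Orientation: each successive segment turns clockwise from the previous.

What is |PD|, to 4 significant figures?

53.59

P is at the origin; PQ runs at -76.0° with length 10.3, so Q = (2.492, -9.994). ∠PQC = 129.1° gives QC at -126.9° from the x-axis; with |QC| = 17.6, C = (-8.076, -24.07). ∠QCK = 139.9° gives CK at -167.0° from the x-axis; with |CK| = 25.0, K = (-32.43, -29.69). CK is perpendicular to KA, so KA runs at 103.0°; with |KA| = 13.2, A = (-35.40, -16.83). ∠KAN = 51.1° gives AN at -25.90° from the x-axis; with |AN| = 10.4, N = (-26.05, -21.37). AN ⟂ ND, so ND runs at -115.9°; with |ND| = 21.1, D = (-35.27, -40.35). Then |PD| = |D − P| = 53.59.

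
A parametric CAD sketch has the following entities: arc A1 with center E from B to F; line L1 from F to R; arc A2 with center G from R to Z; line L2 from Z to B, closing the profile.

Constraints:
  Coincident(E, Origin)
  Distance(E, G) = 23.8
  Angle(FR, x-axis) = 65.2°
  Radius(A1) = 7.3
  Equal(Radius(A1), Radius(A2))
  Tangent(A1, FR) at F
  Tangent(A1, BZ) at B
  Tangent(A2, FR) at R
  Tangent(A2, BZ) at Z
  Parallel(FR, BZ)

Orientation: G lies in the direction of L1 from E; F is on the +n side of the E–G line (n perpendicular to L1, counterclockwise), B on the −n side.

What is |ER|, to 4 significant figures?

24.89

Tangency of A1 to both parallel lines with radius 7.3 puts F and B at E ± 7.3·n: F = (-6.627, 3.062), B = (6.627, -3.062). Equal radii place R and Z the same way about G: R = G + 7.3·n = (3.356, 24.67), Z = G − 7.3·n = (16.61, 18.54). Then |ER| = |R − E| = 24.89.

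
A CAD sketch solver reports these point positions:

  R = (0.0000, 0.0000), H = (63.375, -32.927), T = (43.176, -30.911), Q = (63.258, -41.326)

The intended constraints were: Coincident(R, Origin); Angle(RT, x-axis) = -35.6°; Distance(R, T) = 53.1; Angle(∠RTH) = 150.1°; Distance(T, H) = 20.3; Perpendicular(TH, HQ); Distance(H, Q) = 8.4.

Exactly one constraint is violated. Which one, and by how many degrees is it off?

Perpendicular(TH, HQ) — off by 4.90°.

R = (0.00, 0.00) ✓; RT at -35.60° ✓; |RT| = 53.10 ✓; ∠RTH = 150.1° ✓; |TH| = 20.30 ✓; ∠(TH, HQ) = 85.10° ✗; |HQ| = 8.400 ✓.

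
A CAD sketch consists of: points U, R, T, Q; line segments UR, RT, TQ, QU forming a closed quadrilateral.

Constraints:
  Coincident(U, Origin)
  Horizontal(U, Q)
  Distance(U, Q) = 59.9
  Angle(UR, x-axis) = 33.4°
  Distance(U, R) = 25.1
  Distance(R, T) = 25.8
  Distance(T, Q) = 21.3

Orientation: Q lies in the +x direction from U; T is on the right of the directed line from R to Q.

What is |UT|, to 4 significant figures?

39.35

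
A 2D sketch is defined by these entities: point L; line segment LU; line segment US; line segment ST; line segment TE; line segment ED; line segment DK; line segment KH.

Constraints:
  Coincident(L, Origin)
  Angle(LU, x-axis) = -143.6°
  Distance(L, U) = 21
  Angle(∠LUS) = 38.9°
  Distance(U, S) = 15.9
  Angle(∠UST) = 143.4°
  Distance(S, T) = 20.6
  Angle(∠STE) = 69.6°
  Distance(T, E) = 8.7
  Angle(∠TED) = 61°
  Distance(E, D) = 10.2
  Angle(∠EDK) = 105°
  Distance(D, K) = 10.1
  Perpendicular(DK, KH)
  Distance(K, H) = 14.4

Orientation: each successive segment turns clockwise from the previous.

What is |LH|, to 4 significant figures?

22.68

∠EDK = 105.0° gives DK at 94.30° from the x-axis; with |DK| = 10.1, K = (-4.839, 19.50). The perpendicularity gives KH at right angles to DK, so KH runs at 4.300°; with |KH| = 14.4, H = (9.520, 20.58). Then |LH| = |H − L| = 22.68.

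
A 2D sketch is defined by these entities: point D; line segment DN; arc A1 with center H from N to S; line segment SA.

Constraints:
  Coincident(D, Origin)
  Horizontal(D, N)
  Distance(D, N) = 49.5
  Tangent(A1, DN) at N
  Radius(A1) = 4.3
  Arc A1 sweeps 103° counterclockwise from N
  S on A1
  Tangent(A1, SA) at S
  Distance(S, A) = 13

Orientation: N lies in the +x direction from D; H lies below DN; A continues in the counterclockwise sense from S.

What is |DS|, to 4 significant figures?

45.62

D is at the origin; D and N share the same y with |DN| = 49.5 and N on the +x side, so N = (49.50, 0.000). The tangent condition forces HN to be normal to DN, so H = N + (0, -4.3) = (49.50, -4.300). On A1, N sits at bearing 90° from H; a 103° counterclockwise sweep puts S at bearing 193°, so S = H + 4.3·(cos 193°, sin 193°) = (45.31, -5.267). Then |DS| = |S − D| = 45.62.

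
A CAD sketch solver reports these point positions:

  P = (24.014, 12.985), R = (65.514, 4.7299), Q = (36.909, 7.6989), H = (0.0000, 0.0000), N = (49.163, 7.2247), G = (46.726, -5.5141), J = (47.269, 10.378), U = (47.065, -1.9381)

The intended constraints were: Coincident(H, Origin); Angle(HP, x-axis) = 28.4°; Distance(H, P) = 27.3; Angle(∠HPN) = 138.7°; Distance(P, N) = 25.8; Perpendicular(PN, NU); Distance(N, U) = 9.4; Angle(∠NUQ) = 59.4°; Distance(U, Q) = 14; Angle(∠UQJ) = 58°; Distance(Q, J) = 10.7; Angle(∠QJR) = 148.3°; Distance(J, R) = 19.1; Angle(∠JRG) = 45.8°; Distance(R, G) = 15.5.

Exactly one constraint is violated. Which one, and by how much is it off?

Distance(R, G) = 15.5 — off by 5.90.

H = (0.00, 0.00) ✓; HP at 28.40° ✓; |HP| = 27.30 ✓; ∠HPN = 138.7° ✓; |PN| = 25.80 ✓; ∠(PN, NU) = 90.00° ✓; |NU| = 9.400 ✓; ∠NUQ = 59.40° ✓; |UQ| = 14.00 ✓; ∠UQJ = 58.00° ✓; |QJ| = 10.70 ✓; ∠QJR = 148.3° ✓; |JR| = 19.10 ✓; ∠JRG = 45.80° ✓; |RG| = 21.40 ✗.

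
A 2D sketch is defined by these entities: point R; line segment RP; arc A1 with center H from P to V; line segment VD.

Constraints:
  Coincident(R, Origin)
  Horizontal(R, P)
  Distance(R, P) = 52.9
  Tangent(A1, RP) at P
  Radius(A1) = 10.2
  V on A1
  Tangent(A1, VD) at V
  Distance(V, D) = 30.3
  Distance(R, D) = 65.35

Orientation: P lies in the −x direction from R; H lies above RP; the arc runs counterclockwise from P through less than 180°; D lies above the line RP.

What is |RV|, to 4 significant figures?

44.78

R is at the origin; RP is horizontal with |RP| = 52.9 and P on the −x side, so P = (-52.90, 0.000). Tangency of A1 to RP means the radius HP is perpendicular to RP, so H = P + (0, 10.2) = (-52.90, 10.20). Since HV ⟂ VD (tangency), |HD| = √(10.2² + 30.3²) = 31.97 regardless of where V sits on A1. So D lies on both circle(R, 65.35) and circle(H, 31.97); the above-RP intersection is D = (-50.03, 42.04). V is the foot of the tangent from D: V = (-42.98, 12.57).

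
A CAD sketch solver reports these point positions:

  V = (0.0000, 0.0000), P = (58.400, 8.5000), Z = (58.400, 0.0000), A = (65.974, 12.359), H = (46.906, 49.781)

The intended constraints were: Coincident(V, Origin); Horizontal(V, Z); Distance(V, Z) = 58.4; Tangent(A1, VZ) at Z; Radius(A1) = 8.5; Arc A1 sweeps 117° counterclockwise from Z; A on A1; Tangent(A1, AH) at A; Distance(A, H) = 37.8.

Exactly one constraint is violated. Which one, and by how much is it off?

Distance(A, H) = 37.8 — off by 4.20.

V = (0.00, 0.00) ✓; V.y = 0.00, Z.y = 0.00 ✓; |VZ| = 58.40 ✓; ∠(PZ, ZV) = 90.00° ✓; |PZ| = 8.500 ✓; bearing(P→A) − bearing(P→Z) = 117.0° ✓; |PA| = 8.500 ✓; ∠(PA, AH) = 90.00° ✓; |AH| = 42.00 ✗.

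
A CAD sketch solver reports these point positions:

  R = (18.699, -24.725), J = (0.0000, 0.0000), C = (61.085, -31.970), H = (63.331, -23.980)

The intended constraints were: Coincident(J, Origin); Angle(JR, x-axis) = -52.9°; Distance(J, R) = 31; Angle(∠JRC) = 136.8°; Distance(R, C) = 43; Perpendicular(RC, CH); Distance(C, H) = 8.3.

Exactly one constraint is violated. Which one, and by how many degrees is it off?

Perpendicular(RC, CH) — off by 6.00°.

J = (0.00, 0.00) ✓; JR at -52.90° ✓; |JR| = 31.00 ✓; ∠JRC = 136.8° ✓; |RC| = 43.00 ✓; ∠(RC, CH) = 84.00° ✗; |CH| = 8.300 ✓.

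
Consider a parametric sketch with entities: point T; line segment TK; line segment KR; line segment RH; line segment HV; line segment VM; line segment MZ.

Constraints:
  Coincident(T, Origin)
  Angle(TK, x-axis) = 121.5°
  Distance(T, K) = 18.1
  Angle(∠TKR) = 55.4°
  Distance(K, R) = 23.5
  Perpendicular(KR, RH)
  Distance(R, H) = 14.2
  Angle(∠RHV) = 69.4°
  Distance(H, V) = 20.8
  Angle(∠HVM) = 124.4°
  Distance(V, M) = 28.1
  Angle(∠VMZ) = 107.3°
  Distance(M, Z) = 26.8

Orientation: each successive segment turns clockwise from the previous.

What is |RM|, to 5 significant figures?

33.188

∠RHV = 69.4° gives HV at 156.30° from the x-axis; with |HV| = 20.8, V = (-5.8053, 8.3432). ∠HVM = 124.4° gives VM at 100.70° from the x-axis; with |VM| = 28.1, M = (-11.023, 35.955). Then |RM| = |M − R| = 33.188.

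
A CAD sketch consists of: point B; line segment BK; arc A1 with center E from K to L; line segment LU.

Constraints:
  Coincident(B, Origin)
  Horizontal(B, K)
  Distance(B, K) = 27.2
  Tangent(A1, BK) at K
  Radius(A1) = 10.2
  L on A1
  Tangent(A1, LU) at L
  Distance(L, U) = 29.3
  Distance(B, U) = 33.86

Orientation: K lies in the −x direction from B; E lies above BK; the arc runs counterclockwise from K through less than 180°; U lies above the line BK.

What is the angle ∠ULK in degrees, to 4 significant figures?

146.4°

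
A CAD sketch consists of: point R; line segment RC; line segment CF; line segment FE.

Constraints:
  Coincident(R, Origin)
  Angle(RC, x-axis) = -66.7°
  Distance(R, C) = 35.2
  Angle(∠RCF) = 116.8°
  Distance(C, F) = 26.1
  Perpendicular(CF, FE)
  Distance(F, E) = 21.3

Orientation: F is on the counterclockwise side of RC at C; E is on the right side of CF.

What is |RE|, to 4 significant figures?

67.39

R is at the origin; RC runs at -66.7° with length 35.2, so C = 35.2·(cos -66.7°, sin -66.7°) = (13.92, -32.33). ∠RCF = 116.8°, so CF runs at -66.7° + (180° − 116.8°) = -3.500° from the x-axis; with |CF| = 26.1, F = C + 26.1·(cos -3.500°, sin -3.500°) = (39.97, -33.92). CF ⟂ FE; with |FE| = 21.3 on the right of CF, E = F + 21.3·(-0.06105, -0.9981) = (38.67, -55.18). Then |RE| = |E − R| = 67.39.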